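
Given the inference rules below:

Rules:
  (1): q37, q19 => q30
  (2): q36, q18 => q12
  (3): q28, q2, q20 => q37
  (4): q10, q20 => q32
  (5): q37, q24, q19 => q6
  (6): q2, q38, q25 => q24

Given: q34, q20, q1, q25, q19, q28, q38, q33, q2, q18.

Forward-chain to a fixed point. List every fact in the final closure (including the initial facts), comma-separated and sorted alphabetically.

q1, q18, q19, q2, q20, q24, q25, q28, q30, q33, q34, q37, q38, q6

Round 1: (3) [q28, q2, q20 => q37]; (6) [q2, q38, q25 => q24]. New: q37, q24.
Round 2: (1) [q37, q19 => q30]; (5) [q37, q24, q19 => q6]. New: q30, q6.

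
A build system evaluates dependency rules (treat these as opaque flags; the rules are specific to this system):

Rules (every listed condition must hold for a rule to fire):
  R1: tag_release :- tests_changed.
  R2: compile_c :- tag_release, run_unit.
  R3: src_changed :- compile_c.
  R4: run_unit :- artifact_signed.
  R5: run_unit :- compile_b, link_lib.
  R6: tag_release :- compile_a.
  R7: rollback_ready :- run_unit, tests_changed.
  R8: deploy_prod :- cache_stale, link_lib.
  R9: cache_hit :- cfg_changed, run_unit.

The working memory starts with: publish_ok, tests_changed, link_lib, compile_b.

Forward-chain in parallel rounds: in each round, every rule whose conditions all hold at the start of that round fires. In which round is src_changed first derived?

[1] R1 [tag_release :- tests_changed.]; R5 [run_unit :- compile_b, link_lib.]. ⇒ new: tag_release, run_unit.
[2] R2 [compile_c :- tag_release, run_unit.]; R7 [rollback_ready :- run_unit, tests_changed.]. ⇒ new: compile_c, rollback_ready.
[3] R3 [src_changed :- compile_c.]. ⇒ new: src_changed.
src_changed first appears in round 3.

3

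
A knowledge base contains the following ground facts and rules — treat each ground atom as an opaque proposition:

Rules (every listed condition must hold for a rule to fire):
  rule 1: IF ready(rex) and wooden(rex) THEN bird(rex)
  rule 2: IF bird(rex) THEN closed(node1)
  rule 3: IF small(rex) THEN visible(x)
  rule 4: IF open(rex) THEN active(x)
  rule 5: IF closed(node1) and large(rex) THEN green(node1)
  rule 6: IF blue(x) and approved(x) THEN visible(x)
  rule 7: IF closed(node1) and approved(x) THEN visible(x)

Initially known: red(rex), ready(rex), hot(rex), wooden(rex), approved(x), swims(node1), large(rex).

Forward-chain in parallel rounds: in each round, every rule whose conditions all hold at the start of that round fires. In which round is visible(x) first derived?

3

Round 1 — rule 1, derive bird(rex).
Round 2 — rule 2, derive closed(node1).
Round 3 — rule 5, rule 7, derive green(node1), visible(x).
visible(x) first appears in round 3.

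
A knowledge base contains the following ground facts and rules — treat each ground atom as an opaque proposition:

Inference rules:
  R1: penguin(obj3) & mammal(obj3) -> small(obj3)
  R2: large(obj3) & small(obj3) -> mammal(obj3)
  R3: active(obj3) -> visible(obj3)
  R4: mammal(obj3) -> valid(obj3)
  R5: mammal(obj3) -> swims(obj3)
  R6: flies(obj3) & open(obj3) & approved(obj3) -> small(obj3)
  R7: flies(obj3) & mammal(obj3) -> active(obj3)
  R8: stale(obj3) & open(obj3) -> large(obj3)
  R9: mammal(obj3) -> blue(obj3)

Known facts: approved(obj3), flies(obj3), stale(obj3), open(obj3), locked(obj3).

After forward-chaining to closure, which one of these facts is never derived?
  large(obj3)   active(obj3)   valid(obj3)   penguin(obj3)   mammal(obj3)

penguin(obj3)

Round 1: R6 [flies(obj3) & open(obj3) & approved(obj3) -> small(obj3)]; R8 [stale(obj3) & open(obj3) -> large(obj3)]. New: small(obj3), large(obj3).
Round 2: R2 [large(obj3) & small(obj3) -> mammal(obj3)]. New: mammal(obj3).
Round 3: R4 [mammal(obj3) -> valid(obj3)]; R5 [mammal(obj3) -> swims(obj3)]; R7 [flies(obj3) & mammal(obj3) -> active(obj3)]; R9 [mammal(obj3) -> blue(obj3)]. New: valid(obj3), swims(obj3), active(obj3), blue(obj3).
Round 4: R3 [active(obj3) -> visible(obj3)]. New: visible(obj3).
Derived: valid(obj3) (round 3), mammal(obj3) (round 2), active(obj3) (round 3), large(obj3) (round 1). penguin(obj3) never appears in any round.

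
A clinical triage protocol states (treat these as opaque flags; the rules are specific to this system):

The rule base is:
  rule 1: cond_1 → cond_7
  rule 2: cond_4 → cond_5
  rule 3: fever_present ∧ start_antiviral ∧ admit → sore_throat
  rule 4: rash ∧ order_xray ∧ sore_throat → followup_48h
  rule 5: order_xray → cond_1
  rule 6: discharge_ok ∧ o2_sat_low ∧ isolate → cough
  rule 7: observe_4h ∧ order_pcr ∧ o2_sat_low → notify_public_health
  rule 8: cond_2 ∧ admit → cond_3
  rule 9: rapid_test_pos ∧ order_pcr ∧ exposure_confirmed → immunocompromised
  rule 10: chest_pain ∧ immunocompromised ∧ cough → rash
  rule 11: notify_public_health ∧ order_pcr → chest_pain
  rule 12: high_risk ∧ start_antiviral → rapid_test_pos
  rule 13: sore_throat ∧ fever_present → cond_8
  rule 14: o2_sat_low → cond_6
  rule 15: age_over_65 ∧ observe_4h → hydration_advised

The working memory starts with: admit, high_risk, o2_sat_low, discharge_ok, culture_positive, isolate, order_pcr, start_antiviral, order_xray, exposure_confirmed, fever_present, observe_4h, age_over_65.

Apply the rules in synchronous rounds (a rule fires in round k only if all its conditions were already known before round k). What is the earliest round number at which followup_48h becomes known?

4

Round 1: rule 3 [fever_present ∧ start_antiviral ∧ admit → sore_throat]; rule 5 [order_xray → cond_1]; rule 6 [discharge_ok ∧ o2_sat_low ∧ isolate → cough]; rule 7 [observe_4h ∧ order_pcr ∧ o2_sat_low → notify_public_health]; rule 12 [high_risk ∧ start_antiviral → rapid_test_pos]; rule 14 [o2_sat_low → cond_6]; rule 15 [age_over_65 ∧ observe_4h → hydration_advised]. Adds sore_throat, cond_1, cough, notify_public_health, rapid_test_pos, cond_6, hydration_advised.
Round 2: rule 1 [cond_1 → cond_7]; rule 9 [rapid_test_pos ∧ order_pcr ∧ exposure_confirmed → immunocompromised]; rule 11 [notify_public_health ∧ order_pcr → chest_pain]; rule 13 [sore_throat ∧ fever_present → cond_8]. Adds cond_7, immunocompromised, chest_pain, cond_8.
Round 3: rule 10 [chest_pain ∧ immunocompromised ∧ cough → rash]. Adds rash.
Round 4: rule 4 [rash ∧ order_xray ∧ sore_throat → followup_48h]. Adds followup_48h.
followup_48h first appears in round 4.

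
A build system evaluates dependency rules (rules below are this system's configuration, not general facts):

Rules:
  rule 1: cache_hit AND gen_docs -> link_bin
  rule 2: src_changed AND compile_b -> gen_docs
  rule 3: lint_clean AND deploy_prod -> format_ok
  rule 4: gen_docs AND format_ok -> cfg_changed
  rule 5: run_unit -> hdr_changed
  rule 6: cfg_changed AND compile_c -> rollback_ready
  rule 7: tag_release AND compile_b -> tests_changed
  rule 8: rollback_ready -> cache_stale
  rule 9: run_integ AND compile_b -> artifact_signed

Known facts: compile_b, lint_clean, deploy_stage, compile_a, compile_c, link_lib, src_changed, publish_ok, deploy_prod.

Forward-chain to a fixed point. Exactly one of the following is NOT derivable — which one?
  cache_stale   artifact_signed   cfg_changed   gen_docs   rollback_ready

artifact_signed

Round 1 — rule 2, rule 3, derive gen_docs, format_ok.
Round 2 — rule 4, derive cfg_changed.
Round 3 — rule 6, derive rollback_ready.
Round 4 — rule 8, derive cache_stale.
Derived: cfg_changed (round 2), cache_stale (round 4), gen_docs (round 1), rollback_ready (round 3). artifact_signed never appears in any round.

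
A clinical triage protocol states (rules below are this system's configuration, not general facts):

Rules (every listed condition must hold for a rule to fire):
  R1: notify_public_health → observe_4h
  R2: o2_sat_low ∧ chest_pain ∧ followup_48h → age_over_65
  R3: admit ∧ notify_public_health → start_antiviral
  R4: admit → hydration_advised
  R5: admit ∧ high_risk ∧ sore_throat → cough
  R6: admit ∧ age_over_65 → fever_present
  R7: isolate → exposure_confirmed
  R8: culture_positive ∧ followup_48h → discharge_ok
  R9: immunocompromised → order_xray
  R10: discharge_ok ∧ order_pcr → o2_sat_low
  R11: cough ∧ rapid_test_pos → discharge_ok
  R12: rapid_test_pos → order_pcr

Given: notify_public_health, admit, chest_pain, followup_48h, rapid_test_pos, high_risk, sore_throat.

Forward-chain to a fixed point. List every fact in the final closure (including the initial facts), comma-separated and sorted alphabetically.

[1] R1 [notify_public_health → observe_4h]; R3 [admit ∧ notify_public_health → start_antiviral]; R4 [admit → hydration_advised]; R5 [admit ∧ high_risk ∧ sore_throat → cough]; R12 [rapid_test_pos → order_pcr]. ⇒ new: observe_4h, start_antiviral, hydration_advised, cough, order_pcr.
[2] R11 [cough ∧ rapid_test_pos → discharge_ok]. ⇒ new: discharge_ok.
[3] R10 [discharge_ok ∧ order_pcr → o2_sat_low]. ⇒ new: o2_sat_low.
[4] R2 [o2_sat_low ∧ chest_pain ∧ followup_48h → age_over_65]. ⇒ new: age_over_65.
[5] R6 [admit ∧ age_over_65 → fever_present]. ⇒ new: fever_present.

admit, age_over_65, chest_pain, cough, discharge_ok, fever_present, followup_48h, high_risk, hydration_advised, notify_public_health, o2_sat_low, observe_4h, order_pcr, rapid_test_pos, sore_throat, start_antiviral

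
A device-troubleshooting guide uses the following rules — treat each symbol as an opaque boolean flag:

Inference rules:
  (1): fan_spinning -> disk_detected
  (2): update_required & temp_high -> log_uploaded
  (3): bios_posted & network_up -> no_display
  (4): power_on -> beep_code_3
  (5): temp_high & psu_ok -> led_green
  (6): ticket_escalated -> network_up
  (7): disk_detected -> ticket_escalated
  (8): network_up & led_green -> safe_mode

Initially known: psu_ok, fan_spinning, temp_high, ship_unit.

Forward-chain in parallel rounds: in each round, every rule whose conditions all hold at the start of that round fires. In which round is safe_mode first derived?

4

Round 1: (1) [fan_spinning -> disk_detected]; (5) [temp_high & psu_ok -> led_green]. Adds disk_detected, led_green.
Round 2: (7) [disk_detected -> ticket_escalated]. Adds ticket_escalated.
Round 3: (6) [ticket_escalated -> network_up]. Adds network_up.
Round 4: (8) [network_up & led_green -> safe_mode]. Adds safe_mode.
safe_mode first appears in round 4.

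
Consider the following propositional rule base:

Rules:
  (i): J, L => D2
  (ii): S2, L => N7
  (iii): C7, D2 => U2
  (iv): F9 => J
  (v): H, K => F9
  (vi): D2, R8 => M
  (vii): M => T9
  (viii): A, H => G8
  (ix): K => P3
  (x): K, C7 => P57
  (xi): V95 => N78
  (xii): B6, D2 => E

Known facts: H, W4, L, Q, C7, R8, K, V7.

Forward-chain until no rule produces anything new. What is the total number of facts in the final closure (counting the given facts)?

16

[1] (v) [H, K => F9]; (ix) [K => P3]; (x) [K, C7 => P57]. ⇒ new: F9, P3, P57.
[2] (iv) [F9 => J]. ⇒ new: J.
[3] (i) [J, L => D2]. ⇒ new: D2.
[4] (iii) [C7, D2 => U2]; (vi) [D2, R8 => M]. ⇒ new: U2, M.
[5] (vii) [M => T9]. ⇒ new: T9.
Closure: {C7, D2, F9, H, J, K, L, M, P3, P57, Q, R8, T9, U2, V7, W4} — 16 facts.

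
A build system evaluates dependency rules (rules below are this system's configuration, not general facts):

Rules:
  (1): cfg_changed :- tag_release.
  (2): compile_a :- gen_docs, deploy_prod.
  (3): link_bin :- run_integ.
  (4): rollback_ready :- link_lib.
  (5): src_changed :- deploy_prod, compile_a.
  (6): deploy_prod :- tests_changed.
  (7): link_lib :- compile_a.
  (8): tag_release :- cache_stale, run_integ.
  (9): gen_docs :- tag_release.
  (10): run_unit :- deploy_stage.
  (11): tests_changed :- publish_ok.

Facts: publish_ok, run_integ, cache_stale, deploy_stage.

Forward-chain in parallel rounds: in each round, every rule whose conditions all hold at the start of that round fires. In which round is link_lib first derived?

[1] (3) [link_bin :- run_integ.]; (8) [tag_release :- cache_stale, run_integ.]; (10) [run_unit :- deploy_stage.]; (11) [tests_changed :- publish_ok.]. ⇒ new: link_bin, tag_release, run_unit, tests_changed.
[2] (1) [cfg_changed :- tag_release.]; (6) [deploy_prod :- tests_changed.]; (9) [gen_docs :- tag_release.]. ⇒ new: cfg_changed, deploy_prod, gen_docs.
[3] (2) [compile_a :- gen_docs, deploy_prod.]. ⇒ new: compile_a.
[4] (5) [src_changed :- deploy_prod, compile_a.]; (7) [link_lib :- compile_a.]. ⇒ new: src_changed, link_lib.
link_lib first appears in round 4.

4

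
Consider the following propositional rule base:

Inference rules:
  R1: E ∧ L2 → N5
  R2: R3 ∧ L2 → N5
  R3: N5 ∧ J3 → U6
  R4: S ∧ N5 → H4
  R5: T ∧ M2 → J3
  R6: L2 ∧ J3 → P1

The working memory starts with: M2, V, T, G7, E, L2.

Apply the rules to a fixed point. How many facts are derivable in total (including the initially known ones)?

10

Round 1: R1 [E ∧ L2 → N5]; R5 [T ∧ M2 → J3]. New: N5, J3.
Round 2: R3 [N5 ∧ J3 → U6]; R6 [L2 ∧ J3 → P1]. New: U6, P1.
Closure: {E, G7, J3, L2, M2, N5, P1, T, U6, V} — 10 facts.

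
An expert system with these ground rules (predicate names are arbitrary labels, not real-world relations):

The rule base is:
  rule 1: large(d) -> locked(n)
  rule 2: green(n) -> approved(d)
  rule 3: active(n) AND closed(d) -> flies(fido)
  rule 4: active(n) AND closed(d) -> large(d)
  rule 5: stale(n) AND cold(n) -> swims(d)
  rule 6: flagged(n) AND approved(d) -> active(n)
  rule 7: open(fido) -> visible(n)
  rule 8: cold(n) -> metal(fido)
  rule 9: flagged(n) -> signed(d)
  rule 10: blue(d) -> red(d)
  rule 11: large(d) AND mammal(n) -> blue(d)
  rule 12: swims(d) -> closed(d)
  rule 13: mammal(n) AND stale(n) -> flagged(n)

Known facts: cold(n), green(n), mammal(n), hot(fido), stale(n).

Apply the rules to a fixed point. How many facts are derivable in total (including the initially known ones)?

Round 1: rule 2 [green(n) -> approved(d)]; rule 5 [stale(n) AND cold(n) -> swims(d)]; rule 8 [cold(n) -> metal(fido)]; rule 13 [mammal(n) AND stale(n) -> flagged(n)]. New: approved(d), swims(d), metal(fido), flagged(n).
Round 2: rule 6 [flagged(n) AND approved(d) -> active(n)]; rule 9 [flagged(n) -> signed(d)]; rule 12 [swims(d) -> closed(d)]. New: active(n), signed(d), closed(d).
Round 3: rule 3 [active(n) AND closed(d) -> flies(fido)]; rule 4 [active(n) AND closed(d) -> large(d)]. New: flies(fido), large(d).
Round 4: rule 1 [large(d) -> locked(n)]; rule 11 [large(d) AND mammal(n) -> blue(d)]. New: locked(n), blue(d).
Round 5: rule 10 [blue(d) -> red(d)]. New: red(d).
Closure: {active(n), approved(d), blue(d), closed(d), cold(n), flagged(n), flies(fido), green(n), hot(fido), large(d), locked(n), mammal(n), metal(fido), red(d), signed(d), stale(n), swims(d)} — 17 facts.

17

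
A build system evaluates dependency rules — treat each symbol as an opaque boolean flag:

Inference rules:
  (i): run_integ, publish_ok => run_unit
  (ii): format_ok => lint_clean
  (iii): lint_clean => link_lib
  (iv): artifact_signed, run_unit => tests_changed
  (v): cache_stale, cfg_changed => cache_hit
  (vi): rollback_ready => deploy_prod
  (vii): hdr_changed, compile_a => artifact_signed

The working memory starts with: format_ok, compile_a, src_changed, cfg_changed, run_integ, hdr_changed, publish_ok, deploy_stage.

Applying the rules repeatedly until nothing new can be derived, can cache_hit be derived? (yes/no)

Round 1 — (i), (ii), (vii), derive run_unit, lint_clean, artifact_signed.
Round 2 — (iii), (iv), derive link_lib, tests_changed.
Fixed point reached. cache_hit is concluded only by (v); (v) needs cache_stale (never derived).

no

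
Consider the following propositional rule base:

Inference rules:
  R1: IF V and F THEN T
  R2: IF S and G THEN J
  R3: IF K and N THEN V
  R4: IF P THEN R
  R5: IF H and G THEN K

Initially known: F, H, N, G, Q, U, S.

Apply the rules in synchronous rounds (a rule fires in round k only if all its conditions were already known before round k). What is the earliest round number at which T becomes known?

3

Round 1: R2 [IF S and G THEN J]; R5 [IF H and G THEN K]. New: J, K.
Round 2: R3 [IF K and N THEN V]. New: V.
Round 3: R1 [IF V and F THEN T]. New: T.
T first appears in round 3.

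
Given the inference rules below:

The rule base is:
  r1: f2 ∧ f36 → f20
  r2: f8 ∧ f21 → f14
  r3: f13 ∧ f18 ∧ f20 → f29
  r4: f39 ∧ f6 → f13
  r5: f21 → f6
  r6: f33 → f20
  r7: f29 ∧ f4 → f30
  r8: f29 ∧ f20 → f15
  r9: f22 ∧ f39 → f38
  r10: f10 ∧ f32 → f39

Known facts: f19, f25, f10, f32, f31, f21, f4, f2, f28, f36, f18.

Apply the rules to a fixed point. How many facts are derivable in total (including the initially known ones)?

18

Round 1 — r1, r5, r10, derive f20, f6, f39.
Round 2 — r4, derive f13.
Round 3 — r3, derive f29.
Round 4 — r7, r8, derive f30, f15.
Closure: {f10, f13, f15, f18, f19, f2, f20, f21, f25, f28, f29, f30, f31, f32, f36, f39, f4, f6} — 18 facts.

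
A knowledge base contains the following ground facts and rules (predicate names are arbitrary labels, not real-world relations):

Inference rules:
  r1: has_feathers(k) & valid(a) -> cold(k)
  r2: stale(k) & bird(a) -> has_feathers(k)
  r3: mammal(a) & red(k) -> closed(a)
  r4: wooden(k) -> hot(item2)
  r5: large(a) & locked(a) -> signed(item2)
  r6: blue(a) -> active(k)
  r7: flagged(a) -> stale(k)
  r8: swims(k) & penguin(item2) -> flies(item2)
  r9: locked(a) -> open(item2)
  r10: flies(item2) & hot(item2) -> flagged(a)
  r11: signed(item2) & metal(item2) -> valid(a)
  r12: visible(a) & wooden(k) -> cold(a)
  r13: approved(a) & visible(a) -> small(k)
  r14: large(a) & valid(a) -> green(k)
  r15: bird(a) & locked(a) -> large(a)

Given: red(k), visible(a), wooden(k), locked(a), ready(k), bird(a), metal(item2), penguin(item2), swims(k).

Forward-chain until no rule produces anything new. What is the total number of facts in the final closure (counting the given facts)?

21

Round 1: r4 [wooden(k) -> hot(item2)]; r8 [swims(k) & penguin(item2) -> flies(item2)]; r9 [locked(a) -> open(item2)]; r12 [visible(a) & wooden(k) -> cold(a)]; r15 [bird(a) & locked(a) -> large(a)]. Adds hot(item2), flies(item2), open(item2), cold(a), large(a).
Round 2: r5 [large(a) & locked(a) -> signed(item2)]; r10 [flies(item2) & hot(item2) -> flagged(a)]. Adds signed(item2), flagged(a).
Round 3: r7 [flagged(a) -> stale(k)]; r11 [signed(item2) & metal(item2) -> valid(a)]. Adds stale(k), valid(a).
Round 4: r2 [stale(k) & bird(a) -> has_feathers(k)]; r14 [large(a) & valid(a) -> green(k)]. Adds has_feathers(k), green(k).
Round 5: r1 [has_feathers(k) & valid(a) -> cold(k)]. Adds cold(k).
Closure: {bird(a), cold(a), cold(k), flagged(a), flies(item2), green(k), has_feathers(k), hot(item2), large(a), locked(a), metal(item2), open(item2), penguin(item2), ready(k), red(k), signed(item2), stale(k), swims(k), valid(a), visible(a), wooden(k)} — 21 facts.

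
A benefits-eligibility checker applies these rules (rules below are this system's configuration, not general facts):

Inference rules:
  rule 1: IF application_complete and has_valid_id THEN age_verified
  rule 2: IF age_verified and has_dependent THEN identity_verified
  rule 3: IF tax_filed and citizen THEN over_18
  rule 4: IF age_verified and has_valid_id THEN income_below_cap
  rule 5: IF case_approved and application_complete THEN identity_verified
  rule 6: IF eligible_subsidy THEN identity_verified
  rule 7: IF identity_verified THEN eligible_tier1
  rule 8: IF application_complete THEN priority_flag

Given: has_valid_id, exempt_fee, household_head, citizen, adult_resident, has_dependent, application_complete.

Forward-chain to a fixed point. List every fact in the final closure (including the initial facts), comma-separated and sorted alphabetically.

Round 1 — rule 1, rule 8, derive age_verified, priority_flag.
Round 2 — rule 2, rule 4, derive identity_verified, income_below_cap.
Round 3 — rule 7, derive eligible_tier1.

adult_resident, age_verified, application_complete, citizen, eligible_tier1, exempt_fee, has_dependent, has_valid_id, household_head, identity_verified, income_below_cap, priority_flag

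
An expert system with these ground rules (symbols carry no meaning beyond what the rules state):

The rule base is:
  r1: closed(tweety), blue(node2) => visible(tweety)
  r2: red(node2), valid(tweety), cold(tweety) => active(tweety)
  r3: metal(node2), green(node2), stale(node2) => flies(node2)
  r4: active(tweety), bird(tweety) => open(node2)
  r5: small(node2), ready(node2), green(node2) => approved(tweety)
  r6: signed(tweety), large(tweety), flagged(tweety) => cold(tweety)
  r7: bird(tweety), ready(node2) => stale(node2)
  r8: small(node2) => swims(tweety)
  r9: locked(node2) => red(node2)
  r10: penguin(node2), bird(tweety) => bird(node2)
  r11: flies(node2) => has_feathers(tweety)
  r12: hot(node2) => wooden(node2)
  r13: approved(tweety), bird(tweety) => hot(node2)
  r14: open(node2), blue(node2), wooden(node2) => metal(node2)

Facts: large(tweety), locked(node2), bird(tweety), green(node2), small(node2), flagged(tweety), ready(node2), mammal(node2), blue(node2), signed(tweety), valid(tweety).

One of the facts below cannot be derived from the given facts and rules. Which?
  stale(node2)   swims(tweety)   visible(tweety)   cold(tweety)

visible(tweety)

Round 1: r5 [small(node2), ready(node2), green(node2) => approved(tweety)]; r6 [signed(tweety), large(tweety), flagged(tweety) => cold(tweety)]; r7 [bird(tweety), ready(node2) => stale(node2)]; r8 [small(node2) => swims(tweety)]; r9 [locked(node2) => red(node2)]. Adds approved(tweety), cold(tweety), stale(node2), swims(tweety), red(node2).
Round 2: r2 [red(node2), valid(tweety), cold(tweety) => active(tweety)]; r13 [approved(tweety), bird(tweety) => hot(node2)]. Adds active(tweety), hot(node2).
Round 3: r4 [active(tweety), bird(tweety) => open(node2)]; r12 [hot(node2) => wooden(node2)]. Adds open(node2), wooden(node2).
Round 4: r14 [open(node2), blue(node2), wooden(node2) => metal(node2)]. Adds metal(node2).
Round 5: r3 [metal(node2), green(node2), stale(node2) => flies(node2)]. Adds flies(node2).
Round 6: r11 [flies(node2) => has_feathers(tweety)]. Adds has_feathers(tweety).
Derived: swims(tweety) (round 1), cold(tweety) (round 1), stale(node2) (round 1). visible(tweety) never appears in any round.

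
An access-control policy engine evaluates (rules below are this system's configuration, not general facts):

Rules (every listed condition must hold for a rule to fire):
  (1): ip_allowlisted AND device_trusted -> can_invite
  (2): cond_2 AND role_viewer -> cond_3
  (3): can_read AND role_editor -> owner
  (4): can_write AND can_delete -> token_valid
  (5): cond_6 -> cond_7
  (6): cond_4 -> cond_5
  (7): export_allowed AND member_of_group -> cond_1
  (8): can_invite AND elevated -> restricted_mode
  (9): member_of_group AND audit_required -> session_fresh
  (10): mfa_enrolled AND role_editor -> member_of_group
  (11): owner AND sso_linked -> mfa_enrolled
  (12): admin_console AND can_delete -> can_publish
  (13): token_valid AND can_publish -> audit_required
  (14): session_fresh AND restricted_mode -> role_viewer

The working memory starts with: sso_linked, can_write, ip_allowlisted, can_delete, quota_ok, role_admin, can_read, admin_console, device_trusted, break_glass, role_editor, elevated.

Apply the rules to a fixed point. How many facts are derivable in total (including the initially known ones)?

22

Round 1 — (1), (3), (4), (12), derive can_invite, owner, token_valid, can_publish.
Round 2 — (8), (11), (13), derive restricted_mode, mfa_enrolled, audit_required.
Round 3 — (10), derive member_of_group.
Round 4 — (9), derive session_fresh.
Round 5 — (14), derive role_viewer.
Closure: {admin_console, audit_required, break_glass, can_delete, can_invite, can_publish, can_read, can_write, device_trusted, elevated, ip_allowlisted, member_of_group, mfa_enrolled, owner, quota_ok, restricted_mode, role_admin, role_editor, role_viewer, session_fresh, sso_linked, token_valid} — 22 facts.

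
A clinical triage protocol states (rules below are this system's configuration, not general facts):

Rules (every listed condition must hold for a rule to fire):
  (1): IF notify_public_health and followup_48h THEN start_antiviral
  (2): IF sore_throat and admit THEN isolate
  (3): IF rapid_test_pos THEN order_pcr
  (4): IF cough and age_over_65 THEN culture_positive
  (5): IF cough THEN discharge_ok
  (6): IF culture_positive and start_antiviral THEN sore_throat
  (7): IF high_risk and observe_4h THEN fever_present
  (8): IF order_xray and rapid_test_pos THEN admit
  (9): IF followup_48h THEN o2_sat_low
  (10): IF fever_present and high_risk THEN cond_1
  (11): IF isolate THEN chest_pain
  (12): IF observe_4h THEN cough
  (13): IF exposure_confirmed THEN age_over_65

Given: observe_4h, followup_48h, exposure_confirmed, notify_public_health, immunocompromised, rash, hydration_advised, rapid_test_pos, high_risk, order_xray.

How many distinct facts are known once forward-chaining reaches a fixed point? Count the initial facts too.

Round 1: (1) [IF notify_public_health and followup_48h THEN start_antiviral]; (3) [IF rapid_test_pos THEN order_pcr]; (7) [IF high_risk and observe_4h THEN fever_present]; (8) [IF order_xray and rapid_test_pos THEN admit]; (9) [IF followup_48h THEN o2_sat_low]; (12) [IF observe_4h THEN cough]; (13) [IF exposure_confirmed THEN age_over_65]. New: start_antiviral, order_pcr, fever_present, admit, o2_sat_low, cough, age_over_65.
Round 2: (4) [IF cough and age_over_65 THEN culture_positive]; (5) [IF cough THEN discharge_ok]; (10) [IF fever_present and high_risk THEN cond_1]. New: culture_positive, discharge_ok, cond_1.
Round 3: (6) [IF culture_positive and start_antiviral THEN sore_throat]. New: sore_throat.
Round 4: (2) [IF sore_throat and admit THEN isolate]. New: isolate.
Round 5: (11) [IF isolate THEN chest_pain]. New: chest_pain.
Closure: {admit, age_over_65, chest_pain, cond_1, cough, culture_positive, discharge_ok, exposure_confirmed, fever_present, followup_48h, high_risk, hydration_advised, immunocompromised, isolate, notify_public_health, o2_sat_low, observe_4h, order_pcr, order_xray, rapid_test_pos, rash, sore_throat, start_antiviral} — 23 facts.

23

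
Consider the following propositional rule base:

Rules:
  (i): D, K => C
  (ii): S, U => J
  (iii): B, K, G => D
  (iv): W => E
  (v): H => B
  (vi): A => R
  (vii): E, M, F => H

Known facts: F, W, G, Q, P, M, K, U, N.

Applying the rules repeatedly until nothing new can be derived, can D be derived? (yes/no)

yes

Round 1: (iv) [W => E]. Adds E.
Round 2: (vii) [E, M, F => H]. Adds H.
Round 3: (v) [H => B]. Adds B.
Round 4: (iii) [B, K, G => D]. Adds D.
Round 5: (i) [D, K => C]. Adds C.
D appears in round 4, so it is derivable.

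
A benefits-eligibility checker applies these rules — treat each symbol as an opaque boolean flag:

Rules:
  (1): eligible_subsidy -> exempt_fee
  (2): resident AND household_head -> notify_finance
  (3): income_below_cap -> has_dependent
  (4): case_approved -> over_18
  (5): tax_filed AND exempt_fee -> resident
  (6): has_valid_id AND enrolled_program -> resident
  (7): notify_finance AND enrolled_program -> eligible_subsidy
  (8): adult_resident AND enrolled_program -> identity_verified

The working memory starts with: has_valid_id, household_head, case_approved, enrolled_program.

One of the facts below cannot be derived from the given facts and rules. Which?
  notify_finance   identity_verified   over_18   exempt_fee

Round 1: (4) [case_approved -> over_18]; (6) [has_valid_id AND enrolled_program -> resident]. Adds over_18, resident.
Round 2: (2) [resident AND household_head -> notify_finance]. Adds notify_finance.
Round 3: (7) [notify_finance AND enrolled_program -> eligible_subsidy]. Adds eligible_subsidy.
Round 4: (1) [eligible_subsidy -> exempt_fee]. Adds exempt_fee.
Derived: exempt_fee (round 4), notify_finance (round 2), over_18 (round 1). identity_verified never appears in any round.

identity_verified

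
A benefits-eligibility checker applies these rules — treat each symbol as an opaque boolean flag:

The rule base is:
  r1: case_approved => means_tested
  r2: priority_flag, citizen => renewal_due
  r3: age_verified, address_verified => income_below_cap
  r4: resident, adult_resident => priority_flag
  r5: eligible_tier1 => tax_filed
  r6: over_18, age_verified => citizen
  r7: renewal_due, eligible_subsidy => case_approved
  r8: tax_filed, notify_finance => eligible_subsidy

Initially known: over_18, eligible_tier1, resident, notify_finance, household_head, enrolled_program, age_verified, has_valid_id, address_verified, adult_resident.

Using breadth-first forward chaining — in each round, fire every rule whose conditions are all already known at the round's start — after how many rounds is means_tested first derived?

[1] r3 [age_verified, address_verified => income_below_cap]; r4 [resident, adult_resident => priority_flag]; r5 [eligible_tier1 => tax_filed]; r6 [over_18, age_verified => citizen]. ⇒ new: income_below_cap, priority_flag, tax_filed, citizen.
[2] r2 [priority_flag, citizen => renewal_due]; r8 [tax_filed, notify_finance => eligible_subsidy]. ⇒ new: renewal_due, eligible_subsidy.
[3] r7 [renewal_due, eligible_subsidy => case_approved]. ⇒ new: case_approved.
[4] r1 [case_approved => means_tested]. ⇒ new: means_tested.
means_tested first appears in round 4.

4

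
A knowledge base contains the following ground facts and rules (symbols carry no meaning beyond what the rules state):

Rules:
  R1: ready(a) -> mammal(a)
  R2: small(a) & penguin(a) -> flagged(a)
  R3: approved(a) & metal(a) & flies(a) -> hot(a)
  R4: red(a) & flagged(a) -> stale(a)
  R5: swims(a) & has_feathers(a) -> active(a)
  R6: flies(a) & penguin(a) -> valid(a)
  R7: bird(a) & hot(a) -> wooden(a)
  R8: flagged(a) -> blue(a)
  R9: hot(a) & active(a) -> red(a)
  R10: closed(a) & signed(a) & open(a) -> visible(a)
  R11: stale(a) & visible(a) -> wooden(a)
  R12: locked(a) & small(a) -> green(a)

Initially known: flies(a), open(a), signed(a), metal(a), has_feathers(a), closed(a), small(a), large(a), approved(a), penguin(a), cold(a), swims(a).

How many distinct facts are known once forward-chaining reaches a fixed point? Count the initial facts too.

21

Round 1: R2 [small(a) & penguin(a) -> flagged(a)]; R3 [approved(a) & metal(a) & flies(a) -> hot(a)]; R5 [swims(a) & has_feathers(a) -> active(a)]; R6 [flies(a) & penguin(a) -> valid(a)]; R10 [closed(a) & signed(a) & open(a) -> visible(a)]. Adds flagged(a), hot(a), active(a), valid(a), visible(a).
Round 2: R8 [flagged(a) -> blue(a)]; R9 [hot(a) & active(a) -> red(a)]. Adds blue(a), red(a).
Round 3: R4 [red(a) & flagged(a) -> stale(a)]. Adds stale(a).
Round 4: R11 [stale(a) & visible(a) -> wooden(a)]. Adds wooden(a).
Closure: {active(a), approved(a), blue(a), closed(a), cold(a), flagged(a), flies(a), has_feathers(a), hot(a), large(a), metal(a), open(a), penguin(a), red(a), signed(a), small(a), stale(a), swims(a), valid(a), visible(a), wooden(a)} — 21 facts.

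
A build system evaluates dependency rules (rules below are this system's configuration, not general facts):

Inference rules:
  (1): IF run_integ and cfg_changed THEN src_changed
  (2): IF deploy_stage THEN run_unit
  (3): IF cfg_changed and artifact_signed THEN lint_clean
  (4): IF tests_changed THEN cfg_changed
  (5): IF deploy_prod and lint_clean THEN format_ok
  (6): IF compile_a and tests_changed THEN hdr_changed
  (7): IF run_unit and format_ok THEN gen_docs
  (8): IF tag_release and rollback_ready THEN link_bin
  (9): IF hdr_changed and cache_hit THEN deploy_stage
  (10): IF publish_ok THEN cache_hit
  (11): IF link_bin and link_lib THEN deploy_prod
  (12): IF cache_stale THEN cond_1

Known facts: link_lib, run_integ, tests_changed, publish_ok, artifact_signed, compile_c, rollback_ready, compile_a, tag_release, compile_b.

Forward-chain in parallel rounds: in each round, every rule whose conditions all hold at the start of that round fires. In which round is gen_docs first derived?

4

[1] (4) [IF tests_changed THEN cfg_changed]; (6) [IF compile_a and tests_changed THEN hdr_changed]; (8) [IF tag_release and rollback_ready THEN link_bin]; (10) [IF publish_ok THEN cache_hit]. ⇒ new: cfg_changed, hdr_changed, link_bin, cache_hit.
[2] (1) [IF run_integ and cfg_changed THEN src_changed]; (3) [IF cfg_changed and artifact_signed THEN lint_clean]; (9) [IF hdr_changed and cache_hit THEN deploy_stage]; (11) [IF link_bin and link_lib THEN deploy_prod]. ⇒ new: src_changed, lint_clean, deploy_stage, deploy_prod.
[3] (2) [IF deploy_stage THEN run_unit]; (5) [IF deploy_prod and lint_clean THEN format_ok]. ⇒ new: run_unit, format_ok.
[4] (7) [IF run_unit and format_ok THEN gen_docs]. ⇒ new: gen_docs.
gen_docs first appears in round 4.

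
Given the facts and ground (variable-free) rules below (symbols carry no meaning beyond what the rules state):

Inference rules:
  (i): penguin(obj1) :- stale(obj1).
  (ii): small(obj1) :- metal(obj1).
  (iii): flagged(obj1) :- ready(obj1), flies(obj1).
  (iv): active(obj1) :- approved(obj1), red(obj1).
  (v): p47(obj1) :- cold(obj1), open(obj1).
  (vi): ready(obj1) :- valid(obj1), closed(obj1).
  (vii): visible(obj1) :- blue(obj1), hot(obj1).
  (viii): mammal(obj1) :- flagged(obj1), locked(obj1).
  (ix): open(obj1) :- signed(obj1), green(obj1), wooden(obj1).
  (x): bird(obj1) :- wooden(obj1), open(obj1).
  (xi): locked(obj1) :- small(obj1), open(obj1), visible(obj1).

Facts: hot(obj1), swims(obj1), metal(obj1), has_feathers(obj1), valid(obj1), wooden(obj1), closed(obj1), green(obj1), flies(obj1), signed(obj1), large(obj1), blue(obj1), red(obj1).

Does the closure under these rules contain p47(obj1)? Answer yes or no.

no

Round 1 fires (ii), (vi), (vii), (ix), giving small(obj1), ready(obj1), visible(obj1), open(obj1).
Round 2 fires (iii), (x), (xi), giving flagged(obj1), bird(obj1), locked(obj1).
Round 3 fires (viii), giving mammal(obj1).
Fixed point reached. p47(obj1) is concluded only by (v); (v) needs cold(obj1) (never derived).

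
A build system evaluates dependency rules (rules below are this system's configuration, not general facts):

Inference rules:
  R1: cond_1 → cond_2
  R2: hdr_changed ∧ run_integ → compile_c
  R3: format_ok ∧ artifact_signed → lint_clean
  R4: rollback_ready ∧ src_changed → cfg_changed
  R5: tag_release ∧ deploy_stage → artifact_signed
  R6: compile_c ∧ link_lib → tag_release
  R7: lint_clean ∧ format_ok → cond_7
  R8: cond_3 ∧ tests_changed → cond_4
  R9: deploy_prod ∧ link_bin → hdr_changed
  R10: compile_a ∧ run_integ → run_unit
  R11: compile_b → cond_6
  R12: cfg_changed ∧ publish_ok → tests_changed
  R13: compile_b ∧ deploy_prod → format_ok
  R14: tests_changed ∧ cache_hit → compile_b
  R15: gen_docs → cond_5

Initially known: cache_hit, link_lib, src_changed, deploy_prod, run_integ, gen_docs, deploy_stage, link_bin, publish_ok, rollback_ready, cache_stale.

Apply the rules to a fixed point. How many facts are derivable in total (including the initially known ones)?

Round 1 fires R4, R9, R15, giving cfg_changed, hdr_changed, cond_5.
Round 2 fires R2, R12, giving compile_c, tests_changed.
Round 3 fires R6, R14, giving tag_release, compile_b.
Round 4 fires R5, R11, R13, giving artifact_signed, cond_6, format_ok.
Round 5 fires R3, giving lint_clean.
Round 6 fires R7, giving cond_7.
Closure: {artifact_signed, cache_hit, cache_stale, cfg_changed, compile_b, compile_c, cond_5, cond_6, cond_7, deploy_prod, deploy_stage, format_ok, gen_docs, hdr_changed, link_bin, link_lib, lint_clean, publish_ok, rollback_ready, run_integ, src_changed, tag_release, tests_changed} — 23 facts.

23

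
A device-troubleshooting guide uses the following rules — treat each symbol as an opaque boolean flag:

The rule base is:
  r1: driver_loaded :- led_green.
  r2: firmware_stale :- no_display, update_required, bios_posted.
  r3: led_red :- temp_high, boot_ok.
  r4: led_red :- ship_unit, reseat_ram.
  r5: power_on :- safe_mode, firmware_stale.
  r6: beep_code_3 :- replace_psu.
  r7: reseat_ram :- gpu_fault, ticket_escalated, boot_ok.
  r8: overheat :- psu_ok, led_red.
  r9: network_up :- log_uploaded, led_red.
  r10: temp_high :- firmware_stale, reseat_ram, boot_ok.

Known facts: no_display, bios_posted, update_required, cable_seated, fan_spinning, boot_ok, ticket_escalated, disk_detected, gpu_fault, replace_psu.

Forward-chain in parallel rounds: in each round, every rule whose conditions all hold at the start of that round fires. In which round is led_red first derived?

Round 1: r2 [firmware_stale :- no_display, update_required, bios_posted.]; r6 [beep_code_3 :- replace_psu.]; r7 [reseat_ram :- gpu_fault, ticket_escalated, boot_ok.]. Adds firmware_stale, beep_code_3, reseat_ram.
Round 2: r10 [temp_high :- firmware_stale, reseat_ram, boot_ok.]. Adds temp_high.
Round 3: r3 [led_red :- temp_high, boot_ok.]. Adds led_red.
led_red first appears in round 3.

3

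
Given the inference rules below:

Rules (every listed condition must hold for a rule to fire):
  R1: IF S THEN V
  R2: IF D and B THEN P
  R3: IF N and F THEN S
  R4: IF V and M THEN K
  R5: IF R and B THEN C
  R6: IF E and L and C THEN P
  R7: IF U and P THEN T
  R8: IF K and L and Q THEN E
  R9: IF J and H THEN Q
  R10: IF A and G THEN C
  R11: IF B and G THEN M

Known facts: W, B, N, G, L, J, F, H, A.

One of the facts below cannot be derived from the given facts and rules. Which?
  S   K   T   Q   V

Round 1 — R3, R9, R10, R11, derive S, Q, C, M.
Round 2 — R1, derive V.
Round 3 — R4, derive K.
Round 4 — R8, derive E.
Round 5 — R6, derive P.
Derived: S (round 1), Q (round 1), K (round 3), V (round 2). T never appears in any round.

T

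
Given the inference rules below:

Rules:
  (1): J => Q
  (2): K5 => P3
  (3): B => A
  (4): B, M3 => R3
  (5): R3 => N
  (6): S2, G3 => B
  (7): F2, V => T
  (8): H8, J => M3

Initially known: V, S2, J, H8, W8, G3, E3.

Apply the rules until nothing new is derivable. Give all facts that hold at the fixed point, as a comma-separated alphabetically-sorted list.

A, B, E3, G3, H8, J, M3, N, Q, R3, S2, V, W8

Round 1: (1) [J => Q]; (6) [S2, G3 => B]; (8) [H8, J => M3]. Adds Q, B, M3.
Round 2: (3) [B => A]; (4) [B, M3 => R3]. Adds A, R3.
Round 3: (5) [R3 => N]. Adds N.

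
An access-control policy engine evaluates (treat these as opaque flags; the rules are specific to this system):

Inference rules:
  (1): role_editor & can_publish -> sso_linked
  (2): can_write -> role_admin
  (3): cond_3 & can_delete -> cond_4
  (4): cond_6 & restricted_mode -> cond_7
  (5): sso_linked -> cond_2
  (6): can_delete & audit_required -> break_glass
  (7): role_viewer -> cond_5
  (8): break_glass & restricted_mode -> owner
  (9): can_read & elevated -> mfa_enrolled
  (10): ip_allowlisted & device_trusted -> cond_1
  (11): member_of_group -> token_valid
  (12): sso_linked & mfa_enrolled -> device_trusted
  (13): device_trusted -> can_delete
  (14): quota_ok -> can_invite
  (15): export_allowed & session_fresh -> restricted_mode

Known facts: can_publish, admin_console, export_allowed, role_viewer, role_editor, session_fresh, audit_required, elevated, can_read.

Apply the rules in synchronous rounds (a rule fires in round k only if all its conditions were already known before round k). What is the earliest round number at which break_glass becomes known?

4

Round 1 — (1), (7), (9), (15), derive sso_linked, cond_5, mfa_enrolled, restricted_mode.
Round 2 — (5), (12), derive cond_2, device_trusted.
Round 3 — (13), derive can_delete.
Round 4 — (6), derive break_glass.
break_glass first appears in round 4.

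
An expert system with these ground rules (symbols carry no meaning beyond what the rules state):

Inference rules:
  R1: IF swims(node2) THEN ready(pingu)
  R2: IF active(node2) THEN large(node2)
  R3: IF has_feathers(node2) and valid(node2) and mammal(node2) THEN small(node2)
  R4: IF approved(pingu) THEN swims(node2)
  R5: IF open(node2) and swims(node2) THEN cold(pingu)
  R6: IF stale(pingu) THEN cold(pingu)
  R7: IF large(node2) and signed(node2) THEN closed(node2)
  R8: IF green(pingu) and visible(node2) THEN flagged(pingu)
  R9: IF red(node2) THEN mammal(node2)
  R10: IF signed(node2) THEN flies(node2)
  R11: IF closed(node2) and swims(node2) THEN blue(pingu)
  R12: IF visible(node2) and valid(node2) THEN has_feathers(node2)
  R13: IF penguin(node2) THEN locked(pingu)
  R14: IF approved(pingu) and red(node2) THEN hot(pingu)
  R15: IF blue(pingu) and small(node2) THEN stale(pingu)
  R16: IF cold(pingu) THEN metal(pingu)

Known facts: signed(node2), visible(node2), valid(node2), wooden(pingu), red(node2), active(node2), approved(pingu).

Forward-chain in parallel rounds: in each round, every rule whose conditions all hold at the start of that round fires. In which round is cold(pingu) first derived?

5

Round 1 fires R2, R4, R9, R10, R12, R14, giving large(node2), swims(node2), mammal(node2), flies(node2), has_feathers(node2), hot(pingu).
Round 2 fires R1, R3, R7, giving ready(pingu), small(node2), closed(node2).
Round 3 fires R11, giving blue(pingu).
Round 4 fires R15, giving stale(pingu).
Round 5 fires R6, giving cold(pingu).
cold(pingu) first appears in round 5.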